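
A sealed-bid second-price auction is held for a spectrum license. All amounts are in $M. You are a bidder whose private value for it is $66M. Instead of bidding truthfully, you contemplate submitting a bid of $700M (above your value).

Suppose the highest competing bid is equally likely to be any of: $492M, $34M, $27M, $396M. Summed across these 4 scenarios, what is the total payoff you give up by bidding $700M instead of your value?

The deviation costs you only when the competing bid falls strictly between $66M and $700M; elsewhere both bids give the same outcome.
$492M: truthful payoff $0M, deviation payoff −$426M → loss $426M.
$34M: outcomes coincide → loss $0M.
$27M: outcomes coincide → loss $0M.
$396M: truthful payoff $0M, deviation payoff −$330M → loss $330M.
Total loss = $426M + $330M = $756M.

$756M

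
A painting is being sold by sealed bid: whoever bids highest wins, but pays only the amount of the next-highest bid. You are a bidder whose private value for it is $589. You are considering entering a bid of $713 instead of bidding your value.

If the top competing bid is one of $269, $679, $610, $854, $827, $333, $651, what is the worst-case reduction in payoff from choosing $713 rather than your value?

$90

$269: same outcome either way → loss $0.
$679: truthful gives $0, deviation gives −$90 → loss $90.
$610: truthful gives $0, deviation gives −$21 → loss $21.
$854: same outcome either way → loss $0.
$827: same outcome either way → loss $0.
$333: same outcome either way → loss $0.
$651: truthful gives $0, deviation gives −$62 → loss $62.
Maximum loss: $90.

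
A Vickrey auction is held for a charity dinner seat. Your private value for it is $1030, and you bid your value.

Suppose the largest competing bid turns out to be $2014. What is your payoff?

$0

Your bid $1030 is below the highest competing bid $2014, so you lose.
A losing bidder pays nothing and receives nothing: payoff = $0.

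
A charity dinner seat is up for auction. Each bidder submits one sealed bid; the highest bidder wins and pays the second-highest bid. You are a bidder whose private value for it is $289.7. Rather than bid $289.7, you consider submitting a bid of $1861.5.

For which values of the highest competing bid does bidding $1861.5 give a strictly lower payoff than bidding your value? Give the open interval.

If the competing bid is below $289.7, both bids win at the same price — no difference.
If it is above $1861.5, both bids lose — no difference.
If it lies strictly between $289.7 and $1861.5, bidding your value loses (payoff 0) while bidding $1861.5 wins at a price above your value (payoff negative).
So the deviation strictly hurts on the open interval ($289.7, $1861.5).
In a second-price auction your bid sets only whether you win, not what you pay, so bidding your true value is weakly dominant.

($289.7, $1861.5)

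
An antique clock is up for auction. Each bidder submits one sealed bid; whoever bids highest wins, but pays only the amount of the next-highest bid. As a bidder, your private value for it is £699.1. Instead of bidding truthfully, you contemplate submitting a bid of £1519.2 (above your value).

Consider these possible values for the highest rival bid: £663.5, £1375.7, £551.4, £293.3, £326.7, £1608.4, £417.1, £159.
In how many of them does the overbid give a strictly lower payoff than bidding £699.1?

The deviation hurts exactly when the highest competing bid lies strictly between £699.1 and £1519.2 — overbidding then wins at a price above your value.
£663.5: below both → same outcome either way.
£1375.7: inside the interval → strictly worse (loss £676.6).
£551.4: below both → same outcome either way.
£293.3: below both → same outcome either way.
£326.7: below both → same outcome either way.
£1608.4: above both → same outcome either way.
£417.1: below both → same outcome either way.
£159: below both → same outcome either way.
Count: 1.

1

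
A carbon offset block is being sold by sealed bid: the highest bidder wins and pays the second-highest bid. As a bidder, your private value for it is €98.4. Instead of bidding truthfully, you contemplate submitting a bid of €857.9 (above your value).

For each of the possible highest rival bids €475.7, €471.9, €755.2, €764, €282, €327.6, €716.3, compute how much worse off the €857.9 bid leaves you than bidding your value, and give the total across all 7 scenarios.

The deviation costs you only when the competing bid falls strictly between €98.4 and €857.9; elsewhere both bids give the same outcome.
€475.7: truthful payoff €0, deviation payoff −€377.3 → loss €377.3.
€471.9: truthful payoff €0, deviation payoff −€373.5 → loss €373.5.
€755.2: truthful payoff €0, deviation payoff −€656.8 → loss €656.8.
€764: truthful payoff €0, deviation payoff −€665.6 → loss €665.6.
€282: truthful payoff €0, deviation payoff −€183.6 → loss €183.6.
€327.6: truthful payoff €0, deviation payoff −€229.2 → loss €229.2.
€716.3: truthful payoff €0, deviation payoff −€617.9 → loss €617.9.
Total loss = €377.3 + €373.5 + €656.8 + €665.6 + €183.6 + €229.2 + €617.9 = €3103.9.

€3103.9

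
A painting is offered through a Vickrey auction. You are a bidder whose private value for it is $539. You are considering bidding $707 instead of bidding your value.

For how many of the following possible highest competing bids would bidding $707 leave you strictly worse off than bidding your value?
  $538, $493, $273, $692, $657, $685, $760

The deviation hurts exactly when the highest competing bid lies strictly between $539 and $707 — overbidding then wins at a price above your value.
$538: below both → same outcome either way.
$493: below both → same outcome either way.
$273: below both → same outcome either way.
$692: inside the interval → strictly worse (loss $153).
$657: inside the interval → strictly worse (loss $118).
$685: inside the interval → strictly worse (loss $146).
$760: above both → same outcome either way.
Count: 3.

3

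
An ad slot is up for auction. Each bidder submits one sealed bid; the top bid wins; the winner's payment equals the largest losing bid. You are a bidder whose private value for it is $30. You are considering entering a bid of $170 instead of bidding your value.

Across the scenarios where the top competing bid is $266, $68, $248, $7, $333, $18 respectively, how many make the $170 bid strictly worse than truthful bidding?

1

The deviation hurts exactly when the highest competing bid lies strictly between $30 and $170 — overbidding then wins at a price above your value.
$266: above both → same outcome either way.
$68: inside the interval → strictly worse (loss $38).
$248: above both → same outcome either way.
$7: below both → same outcome either way.
$333: above both → same outcome either way.
$18: below both → same outcome either way.
Count: 1.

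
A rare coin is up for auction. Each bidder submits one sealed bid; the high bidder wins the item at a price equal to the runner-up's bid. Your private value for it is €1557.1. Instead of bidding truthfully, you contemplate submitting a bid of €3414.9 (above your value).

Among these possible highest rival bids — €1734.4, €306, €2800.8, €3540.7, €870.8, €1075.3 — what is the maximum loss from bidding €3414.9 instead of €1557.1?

€1243.7

€1734.4: truthful gives €0, deviation gives −€177.3 → loss €177.3.
€306: same outcome either way → loss €0.
€2800.8: truthful gives €0, deviation gives −€1243.7 → loss €1243.7.
€3540.7: same outcome either way → loss €0.
€870.8: same outcome either way → loss €0.
€1075.3: same outcome either way → loss €0.
Maximum loss: €1243.7.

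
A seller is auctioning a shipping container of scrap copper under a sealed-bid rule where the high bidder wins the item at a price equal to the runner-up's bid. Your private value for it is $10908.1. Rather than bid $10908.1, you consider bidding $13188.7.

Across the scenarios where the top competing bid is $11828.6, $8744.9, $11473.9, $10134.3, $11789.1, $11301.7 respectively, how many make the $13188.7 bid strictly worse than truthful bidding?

The deviation hurts exactly when the highest competing bid lies strictly between $10908.1 and $13188.7 — overbidding then wins at a price above your value.
$11828.6: inside the interval → strictly worse (loss $920.5).
$8744.9: below both → same outcome either way.
$11473.9: inside the interval → strictly worse (loss $565.8).
$10134.3: below both → same outcome either way.
$11789.1: inside the interval → strictly worse (loss $881).
$11301.7: inside the interval → strictly worse (loss $393.6).
Count: 4.

4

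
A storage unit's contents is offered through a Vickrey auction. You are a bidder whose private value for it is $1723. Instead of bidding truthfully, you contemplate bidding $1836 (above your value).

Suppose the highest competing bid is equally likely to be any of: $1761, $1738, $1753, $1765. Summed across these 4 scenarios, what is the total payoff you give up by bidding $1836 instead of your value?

The deviation costs you only when the competing bid falls strictly between $1723 and $1836; elsewhere both bids give the same outcome.
$1761: truthful payoff $0, deviation payoff −$38 → loss $38.
$1738: truthful payoff $0, deviation payoff −$15 → loss $15.
$1753: truthful payoff $0, deviation payoff −$30 → loss $30.
$1765: truthful payoff $0, deviation payoff −$42 → loss $42.
Total loss = $38 + $15 + $30 + $42 = $125.

$125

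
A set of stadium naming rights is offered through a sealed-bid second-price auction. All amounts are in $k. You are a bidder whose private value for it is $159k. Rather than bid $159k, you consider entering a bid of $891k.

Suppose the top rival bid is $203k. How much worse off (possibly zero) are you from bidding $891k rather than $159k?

Bidding your value $159k: you lose (since $159k < $203k). Payoff $0k.
Bidding $891k: you win and pay $203k. Payoff $159k − $203k = −$44k.
The competing bid $203k lies between your value and your inflated bid, so overbidding wins an item priced above your value.
Loss from deviating = $0k − (−$44k) = $44k.

$44k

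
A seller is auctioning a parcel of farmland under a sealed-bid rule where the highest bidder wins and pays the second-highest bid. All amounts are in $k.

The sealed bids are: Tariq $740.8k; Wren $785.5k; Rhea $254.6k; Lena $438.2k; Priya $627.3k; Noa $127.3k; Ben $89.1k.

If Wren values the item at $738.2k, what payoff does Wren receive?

−$2.6k

Highest bid: Wren at $785.5k, so Wren wins.
Second-highest bid: Tariq at $740.8k — that is the price the winner pays.
Wren's payoff = value − price = $738.2k − $740.8k = −$2.6k.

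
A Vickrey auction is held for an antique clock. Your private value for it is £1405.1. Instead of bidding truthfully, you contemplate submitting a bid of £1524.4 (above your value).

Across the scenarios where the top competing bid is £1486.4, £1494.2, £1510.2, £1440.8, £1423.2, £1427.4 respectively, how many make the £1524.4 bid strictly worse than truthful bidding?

The deviation hurts exactly when the highest competing bid lies strictly between £1405.1 and £1524.4 — overbidding then wins at a price above your value.
£1486.4: inside the interval → strictly worse (loss £81.3).
£1494.2: inside the interval → strictly worse (loss £89.1).
£1510.2: inside the interval → strictly worse (loss £105.1).
£1440.8: inside the interval → strictly worse (loss £35.7).
£1423.2: inside the interval → strictly worse (loss £18.1).
£1427.4: inside the interval → strictly worse (loss £22.3).
Count: 6.

6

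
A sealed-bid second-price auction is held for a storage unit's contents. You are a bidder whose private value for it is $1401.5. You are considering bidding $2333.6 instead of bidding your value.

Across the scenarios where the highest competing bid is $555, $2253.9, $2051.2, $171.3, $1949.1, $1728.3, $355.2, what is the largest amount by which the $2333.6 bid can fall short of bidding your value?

$555: same outcome either way → loss $0.
$2253.9: truthful gives $0, deviation gives −$852.4 → loss $852.4.
$2051.2: truthful gives $0, deviation gives −$649.7 → loss $649.7.
$171.3: same outcome either way → loss $0.
$1949.1: truthful gives $0, deviation gives −$547.6 → loss $547.6.
$1728.3: truthful gives $0, deviation gives −$326.8 → loss $326.8.
$355.2: same outcome either way → loss $0.
Maximum loss: $852.4.

$852.4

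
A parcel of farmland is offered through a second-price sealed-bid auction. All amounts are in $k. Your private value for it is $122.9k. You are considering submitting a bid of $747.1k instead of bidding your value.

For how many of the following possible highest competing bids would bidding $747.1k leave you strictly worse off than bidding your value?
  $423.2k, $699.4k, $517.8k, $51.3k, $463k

The deviation hurts exactly when the highest competing bid lies strictly between $122.9k and $747.1k — overbidding then wins at a price above your value.
$423.2k: inside the interval → strictly worse (loss $300.3k).
$699.4k: inside the interval → strictly worse (loss $576.5k).
$517.8k: inside the interval → strictly worse (loss $394.9k).
$51.3k: below both → same outcome either way.
$463k: inside the interval → strictly worse (loss $340.1k).
Count: 4.

4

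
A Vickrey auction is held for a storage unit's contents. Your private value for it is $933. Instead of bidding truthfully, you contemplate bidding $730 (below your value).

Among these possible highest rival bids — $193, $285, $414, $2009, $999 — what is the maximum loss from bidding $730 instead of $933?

$0

$193: same outcome either way → loss $0.
$285: same outcome either way → loss $0.
$414: same outcome either way → loss $0.
$2009: same outcome either way → loss $0.
$999: same outcome either way → loss $0.
Maximum loss: $0.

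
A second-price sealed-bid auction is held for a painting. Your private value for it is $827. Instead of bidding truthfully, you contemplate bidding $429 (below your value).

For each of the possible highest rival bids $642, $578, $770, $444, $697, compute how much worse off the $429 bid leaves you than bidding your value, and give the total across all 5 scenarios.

$1004

The deviation costs you only when the competing bid falls strictly between $429 and $827; elsewhere both bids give the same outcome.
$642: truthful payoff $185, deviation payoff $0 → loss $185.
$578: truthful payoff $249, deviation payoff $0 → loss $249.
$770: truthful payoff $57, deviation payoff $0 → loss $57.
$444: truthful payoff $383, deviation payoff $0 → loss $383.
$697: truthful payoff $130, deviation payoff $0 → loss $130.
Total loss = $185 + $249 + $57 + $383 + $130 = $1004.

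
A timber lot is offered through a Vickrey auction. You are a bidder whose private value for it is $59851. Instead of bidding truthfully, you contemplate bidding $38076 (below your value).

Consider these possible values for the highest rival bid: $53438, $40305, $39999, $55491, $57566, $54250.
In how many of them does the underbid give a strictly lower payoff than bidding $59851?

The deviation hurts exactly when the highest competing bid lies strictly between $38076 and $59851 — underbidding then forfeits a profitable win.
$53438: inside the interval → strictly worse (loss $6413).
$40305: inside the interval → strictly worse (loss $19546).
$39999: inside the interval → strictly worse (loss $19852).
$55491: inside the interval → strictly worse (loss $4360).
$57566: inside the interval → strictly worse (loss $2285).
$54250: inside the interval → strictly worse (loss $5601).
Count: 6.

6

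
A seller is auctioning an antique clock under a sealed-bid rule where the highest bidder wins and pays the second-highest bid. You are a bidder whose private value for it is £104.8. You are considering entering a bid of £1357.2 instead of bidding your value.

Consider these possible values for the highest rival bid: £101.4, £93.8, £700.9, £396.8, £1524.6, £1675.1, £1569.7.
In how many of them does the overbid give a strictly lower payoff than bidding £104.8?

2

The deviation hurts exactly when the highest competing bid lies strictly between £104.8 and £1357.2 — overbidding then wins at a price above your value.
£101.4: below both → same outcome either way.
£93.8: below both → same outcome either way.
£700.9: inside the interval → strictly worse (loss £596.1).
£396.8: inside the interval → strictly worse (loss £292).
£1524.6: above both → same outcome either way.
£1675.1: above both → same outcome either way.
£1569.7: above both → same outcome either way.
Count: 2.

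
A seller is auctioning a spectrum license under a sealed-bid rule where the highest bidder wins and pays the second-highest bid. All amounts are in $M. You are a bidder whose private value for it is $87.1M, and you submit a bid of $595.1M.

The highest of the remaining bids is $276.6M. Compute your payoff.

−$189.5M

Your bid $595.1M exceeds the highest competing bid $276.6M, so you win.
In a second-price auction the winner pays the second-highest bid, $276.6M.
Payoff = value − price = $87.1M − $276.6M = −$189.5M.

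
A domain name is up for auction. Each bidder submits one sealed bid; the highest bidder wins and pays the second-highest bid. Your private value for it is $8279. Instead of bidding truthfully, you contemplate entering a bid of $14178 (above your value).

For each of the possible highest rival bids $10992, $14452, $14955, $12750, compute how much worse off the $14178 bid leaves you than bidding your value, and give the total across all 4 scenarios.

$7184

The deviation costs you only when the competing bid falls strictly between $8279 and $14178; elsewhere both bids give the same outcome.
$10992: truthful payoff $0, deviation payoff −$2713 → loss $2713.
$14452: outcomes coincide → loss $0.
$14955: outcomes coincide → loss $0.
$12750: truthful payoff $0, deviation payoff −$4471 → loss $4471.
Total loss = $2713 + $4471 = $7184.
In a second-price auction your bid sets only whether you win, not what you pay, so bidding your true value is weakly dominant.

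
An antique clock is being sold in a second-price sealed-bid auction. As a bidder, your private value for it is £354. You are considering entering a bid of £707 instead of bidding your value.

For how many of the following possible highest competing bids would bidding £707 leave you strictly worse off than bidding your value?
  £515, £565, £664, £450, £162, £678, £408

6

The deviation hurts exactly when the highest competing bid lies strictly between £354 and £707 — overbidding then wins at a price above your value.
£515: inside the interval → strictly worse (loss £161).
£565: inside the interval → strictly worse (loss £211).
£664: inside the interval → strictly worse (loss £310).
£450: inside the interval → strictly worse (loss £96).
£162: below both → same outcome either way.
£678: inside the interval → strictly worse (loss £324).
£408: inside the interval → strictly worse (loss £54).
Count: 6.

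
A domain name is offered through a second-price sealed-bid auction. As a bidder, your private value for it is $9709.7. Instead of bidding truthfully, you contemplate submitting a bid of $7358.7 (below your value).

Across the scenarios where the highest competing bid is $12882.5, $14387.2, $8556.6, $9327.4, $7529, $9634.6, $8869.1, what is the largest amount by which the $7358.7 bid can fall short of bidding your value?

$12882.5: same outcome either way → loss $0.
$14387.2: same outcome either way → loss $0.
$8556.6: truthful gives $1153.1, deviation gives $0 → loss $1153.1.
$9327.4: truthful gives $382.3, deviation gives $0 → loss $382.3.
$7529: truthful gives $2180.7, deviation gives $0 → loss $2180.7.
$9634.6: truthful gives $75.1, deviation gives $0 → loss $75.1.
$8869.1: truthful gives $840.6, deviation gives $0 → loss $840.6.
Maximum loss: $2180.7.

$2180.7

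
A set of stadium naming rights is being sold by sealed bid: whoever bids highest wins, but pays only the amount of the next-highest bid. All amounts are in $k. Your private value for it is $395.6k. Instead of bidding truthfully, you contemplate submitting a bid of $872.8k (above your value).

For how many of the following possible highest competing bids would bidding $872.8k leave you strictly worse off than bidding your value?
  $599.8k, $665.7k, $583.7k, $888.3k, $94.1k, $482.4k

The deviation hurts exactly when the highest competing bid lies strictly between $395.6k and $872.8k — overbidding then wins at a price above your value.
$599.8k: inside the interval → strictly worse (loss $204.2k).
$665.7k: inside the interval → strictly worse (loss $270.1k).
$583.7k: inside the interval → strictly worse (loss $188.1k).
$888.3k: above both → same outcome either way.
$94.1k: below both → same outcome either way.
$482.4k: inside the interval → strictly worse (loss $86.8k).
Count: 4.

4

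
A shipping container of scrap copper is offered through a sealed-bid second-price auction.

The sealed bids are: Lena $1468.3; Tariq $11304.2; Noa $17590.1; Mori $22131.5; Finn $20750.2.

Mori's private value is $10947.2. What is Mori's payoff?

Highest bid: Mori at $22131.5, so Mori wins.
Second-highest bid: Finn at $20750.2 — that is the price the winner pays.
Mori's payoff = value − price = $10947.2 − $20750.2 = −$9803.

−$9803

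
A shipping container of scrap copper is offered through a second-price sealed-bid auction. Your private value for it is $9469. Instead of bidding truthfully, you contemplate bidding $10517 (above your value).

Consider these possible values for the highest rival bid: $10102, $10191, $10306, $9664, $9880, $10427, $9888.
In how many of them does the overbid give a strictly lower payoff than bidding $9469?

7

The deviation hurts exactly when the highest competing bid lies strictly between $9469 and $10517 — overbidding then wins at a price above your value.
$10102: inside the interval → strictly worse (loss $633).
$10191: inside the interval → strictly worse (loss $722).
$10306: inside the interval → strictly worse (loss $837).
$9664: inside the interval → strictly worse (loss $195).
$9880: inside the interval → strictly worse (loss $411).
$10427: inside the interval → strictly worse (loss $958).
$9888: inside the interval → strictly worse (loss $419).
Count: 7.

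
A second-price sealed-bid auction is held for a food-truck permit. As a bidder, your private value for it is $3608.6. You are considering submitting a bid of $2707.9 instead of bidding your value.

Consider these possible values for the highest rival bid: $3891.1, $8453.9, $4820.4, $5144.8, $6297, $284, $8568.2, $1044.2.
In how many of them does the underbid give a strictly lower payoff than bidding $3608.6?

0

The deviation hurts exactly when the highest competing bid lies strictly between $2707.9 and $3608.6 — underbidding then forfeits a profitable win.
$3891.1: above both → same outcome either way.
$8453.9: above both → same outcome either way.
$4820.4: above both → same outcome either way.
$5144.8: above both → same outcome either way.
$6297: above both → same outcome either way.
$284: below both → same outcome either way.
$8568.2: above both → same outcome either way.
$1044.2: below both → same outcome either way.
Count: 0.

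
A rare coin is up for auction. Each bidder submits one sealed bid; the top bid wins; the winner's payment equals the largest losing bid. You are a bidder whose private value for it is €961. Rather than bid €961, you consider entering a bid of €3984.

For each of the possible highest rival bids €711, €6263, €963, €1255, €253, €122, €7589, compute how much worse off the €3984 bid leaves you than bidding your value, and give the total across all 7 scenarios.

€296

The deviation costs you only when the competing bid falls strictly between €961 and €3984; elsewhere both bids give the same outcome.
€711: outcomes coincide → loss €0.
€6263: outcomes coincide → loss €0.
€963: truthful payoff €0, deviation payoff −€2 → loss €2.
€1255: truthful payoff €0, deviation payoff −€294 → loss €294.
€253: outcomes coincide → loss €0.
€122: outcomes coincide → loss €0.
€7589: outcomes coincide → loss €0.
Total loss = €2 + €294 = €296.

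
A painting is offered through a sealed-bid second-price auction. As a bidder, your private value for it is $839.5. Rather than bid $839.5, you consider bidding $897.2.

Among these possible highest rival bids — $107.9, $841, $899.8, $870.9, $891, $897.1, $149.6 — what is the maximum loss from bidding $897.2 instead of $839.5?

$107.9: same outcome either way → loss $0.
$841: truthful gives $0, deviation gives −$1.5 → loss $1.5.
$899.8: same outcome either way → loss $0.
$870.9: truthful gives $0, deviation gives −$31.4 → loss $31.4.
$891: truthful gives $0, deviation gives −$51.5 → loss $51.5.
$897.1: truthful gives $0, deviation gives −$57.6 → loss $57.6.
$149.6: same outcome either way → loss $0.
Maximum loss: $57.6.

$57.6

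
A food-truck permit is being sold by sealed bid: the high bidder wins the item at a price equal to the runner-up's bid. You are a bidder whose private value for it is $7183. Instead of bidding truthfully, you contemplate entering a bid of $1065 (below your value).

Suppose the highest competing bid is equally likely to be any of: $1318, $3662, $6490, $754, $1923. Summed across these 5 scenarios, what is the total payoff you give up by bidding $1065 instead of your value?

$15339

The deviation costs you only when the competing bid falls strictly between $1065 and $7183; elsewhere both bids give the same outcome.
$1318: truthful payoff $5865, deviation payoff $0 → loss $5865.
$3662: truthful payoff $3521, deviation payoff $0 → loss $3521.
$6490: truthful payoff $693, deviation payoff $0 → loss $693.
$754: outcomes coincide → loss $0.
$1923: truthful payoff $5260, deviation payoff $0 → loss $5260.
Total loss = $5865 + $3521 + $693 + $5260 = $15339.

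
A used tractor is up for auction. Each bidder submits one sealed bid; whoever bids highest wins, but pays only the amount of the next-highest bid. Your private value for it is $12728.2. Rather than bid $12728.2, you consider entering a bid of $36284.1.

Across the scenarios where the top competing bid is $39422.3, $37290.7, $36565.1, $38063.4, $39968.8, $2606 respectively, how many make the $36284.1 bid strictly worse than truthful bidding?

0

The deviation hurts exactly when the highest competing bid lies strictly between $12728.2 and $36284.1 — overbidding then wins at a price above your value.
$39422.3: above both → same outcome either way.
$37290.7: above both → same outcome either way.
$36565.1: above both → same outcome either way.
$38063.4: above both → same outcome either way.
$39968.8: above both → same outcome either way.
$2606: below both → same outcome either way.
Count: 0.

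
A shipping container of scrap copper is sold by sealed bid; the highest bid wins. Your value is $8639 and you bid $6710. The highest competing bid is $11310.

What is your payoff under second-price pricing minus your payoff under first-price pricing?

$0

Your bid $6710 is below $11310, so you lose under either rule.
Payoff is $0 in both cases; difference = $0.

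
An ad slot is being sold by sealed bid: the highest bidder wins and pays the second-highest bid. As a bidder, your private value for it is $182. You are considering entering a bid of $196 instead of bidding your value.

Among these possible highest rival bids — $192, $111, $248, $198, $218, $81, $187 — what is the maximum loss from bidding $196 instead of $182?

$192: truthful gives $0, deviation gives −$10 → loss $10.
$111: same outcome either way → loss $0.
$248: same outcome either way → loss $0.
$198: same outcome either way → loss $0.
$218: same outcome either way → loss $0.
$81: same outcome either way → loss $0.
$187: truthful gives $0, deviation gives −$5 → loss $5.
Maximum loss: $10.

$10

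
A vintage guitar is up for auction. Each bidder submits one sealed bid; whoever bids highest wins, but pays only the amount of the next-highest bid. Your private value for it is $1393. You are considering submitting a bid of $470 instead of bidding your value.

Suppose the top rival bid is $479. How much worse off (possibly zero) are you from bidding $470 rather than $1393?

$914

Bidding your value $1393: you win (since $1393 > $479) and pay $479. Payoff $914.
Bidding $470: you lose. Payoff $0.
The competing bid $479 lies between your shaded bid and your value, so underbidding forfeits an item you could have won at a profitable price.
Loss from deviating = $914 − ($0) = $914.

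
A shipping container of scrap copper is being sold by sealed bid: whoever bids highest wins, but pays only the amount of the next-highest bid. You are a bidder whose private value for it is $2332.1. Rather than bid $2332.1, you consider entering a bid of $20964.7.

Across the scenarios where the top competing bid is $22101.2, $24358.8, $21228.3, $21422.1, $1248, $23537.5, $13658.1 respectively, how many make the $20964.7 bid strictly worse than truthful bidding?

The deviation hurts exactly when the highest competing bid lies strictly between $2332.1 and $20964.7 — overbidding then wins at a price above your value.
$22101.2: above both → same outcome either way.
$24358.8: above both → same outcome either way.
$21228.3: above both → same outcome either way.
$21422.1: above both → same outcome either way.
$1248: below both → same outcome either way.
$23537.5: above both → same outcome either way.
$13658.1: inside the interval → strictly worse (loss $11326).
Count: 1.

1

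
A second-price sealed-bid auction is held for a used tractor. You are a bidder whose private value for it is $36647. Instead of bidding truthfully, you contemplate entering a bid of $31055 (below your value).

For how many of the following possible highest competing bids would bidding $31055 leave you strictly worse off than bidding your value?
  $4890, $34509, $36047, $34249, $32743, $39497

4

The deviation hurts exactly when the highest competing bid lies strictly between $31055 and $36647 — underbidding then forfeits a profitable win.
$4890: below both → same outcome either way.
$34509: inside the interval → strictly worse (loss $2138).
$36047: inside the interval → strictly worse (loss $600).
$34249: inside the interval → strictly worse (loss $2398).
$32743: inside the interval → strictly worse (loss $3904).
$39497: above both → same outcome either way.
Count: 4.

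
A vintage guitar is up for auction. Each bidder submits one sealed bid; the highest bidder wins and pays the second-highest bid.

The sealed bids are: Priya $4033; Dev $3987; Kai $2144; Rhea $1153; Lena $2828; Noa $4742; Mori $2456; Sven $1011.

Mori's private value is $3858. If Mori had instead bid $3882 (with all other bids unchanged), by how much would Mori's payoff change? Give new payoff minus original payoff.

$0

The highest bid among the other bidders is $4742; Mori's bid doesn't change that.
Original bid $2456: Mori is not highest (top rival bid is $4742); payoff $0.
Alternative bid $3882: Mori is not highest (top rival bid is $4742); payoff $0.
Change in payoff = $0 − ($0) = $0.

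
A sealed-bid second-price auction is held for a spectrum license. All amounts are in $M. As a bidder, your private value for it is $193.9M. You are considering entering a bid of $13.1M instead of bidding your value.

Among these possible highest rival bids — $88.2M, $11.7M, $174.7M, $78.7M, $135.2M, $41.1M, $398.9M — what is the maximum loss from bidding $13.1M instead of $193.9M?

$152.8M

$88.2M: truthful gives $105.7M, deviation gives $0M → loss $105.7M.
$11.7M: same outcome either way → loss $0M.
$174.7M: truthful gives $19.2M, deviation gives $0M → loss $19.2M.
$78.7M: truthful gives $115.2M, deviation gives $0M → loss $115.2M.
$135.2M: truthful gives $58.7M, deviation gives $0M → loss $58.7M.
$41.1M: truthful gives $152.8M, deviation gives $0M → loss $152.8M.
$398.9M: same outcome either way → loss $0M.
Maximum loss: $152.8M.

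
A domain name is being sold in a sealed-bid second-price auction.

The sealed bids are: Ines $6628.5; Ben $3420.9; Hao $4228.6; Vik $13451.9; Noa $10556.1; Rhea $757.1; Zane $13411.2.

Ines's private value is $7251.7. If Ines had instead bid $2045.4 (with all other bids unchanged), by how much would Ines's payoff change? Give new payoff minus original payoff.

The highest bid among the other bidders is $13451.9; Ines's bid doesn't change that.
Original bid $6628.5: Ines is not highest (top rival bid is $13451.9); payoff $0.
Alternative bid $2045.4: Ines is not highest (top rival bid is $13451.9); payoff $0.
Change in payoff = $0 − ($0) = $0.

$0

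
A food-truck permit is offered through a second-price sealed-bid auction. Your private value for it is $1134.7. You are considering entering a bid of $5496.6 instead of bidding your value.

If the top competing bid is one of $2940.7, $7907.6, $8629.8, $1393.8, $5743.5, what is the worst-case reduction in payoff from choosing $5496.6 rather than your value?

$1806

$2940.7: truthful gives $0, deviation gives −$1806 → loss $1806.
$7907.6: same outcome either way → loss $0.
$8629.8: same outcome either way → loss $0.
$1393.8: truthful gives $0, deviation gives −$259.1 → loss $259.1.
$5743.5: same outcome either way → loss $0.
Maximum loss: $1806.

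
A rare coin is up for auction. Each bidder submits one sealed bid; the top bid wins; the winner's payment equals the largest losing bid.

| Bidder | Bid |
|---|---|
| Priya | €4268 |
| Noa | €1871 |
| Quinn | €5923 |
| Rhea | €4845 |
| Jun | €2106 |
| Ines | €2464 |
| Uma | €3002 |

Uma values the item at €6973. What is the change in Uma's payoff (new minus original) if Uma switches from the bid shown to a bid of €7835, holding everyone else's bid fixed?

The highest bid among the other bidders is €5923; Uma's bid doesn't change that.
Original bid €3002: Uma is not highest (top rival bid is €5923); payoff €0.
Alternative bid €7835: Uma is highest, pays the top rival bid €5923; payoff €6973 − €5923 = €1050.
Change in payoff = €1050 − (€0) = €1050.

€1050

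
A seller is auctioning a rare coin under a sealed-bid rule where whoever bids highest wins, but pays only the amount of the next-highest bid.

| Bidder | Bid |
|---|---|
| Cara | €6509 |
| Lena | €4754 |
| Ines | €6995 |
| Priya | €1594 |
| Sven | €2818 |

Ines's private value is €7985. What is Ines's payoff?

Highest bid: Ines at €6995, so Ines wins.
Second-highest bid: Cara at €6509 — that is the price the winner pays.
Ines's payoff = value − price = €7985 − €6509 = €1476.

€1476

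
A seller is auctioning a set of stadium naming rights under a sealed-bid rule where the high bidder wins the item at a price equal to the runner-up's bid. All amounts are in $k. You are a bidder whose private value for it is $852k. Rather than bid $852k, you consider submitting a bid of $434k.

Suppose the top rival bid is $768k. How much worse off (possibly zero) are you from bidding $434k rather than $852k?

$84k

Bidding your value $852k: you win (since $852k > $768k) and pay $768k. Payoff $84k.
Bidding $434k: you lose. Payoff $0k.
The competing bid $768k lies between your shaded bid and your value, so underbidding forfeits an item you could have won at a profitable price.
Loss from deviating = $84k − ($0k) = $84k.
Because the price is fixed by the runner-up's bid, deviating from your value can only change a good outcome into a bad one — never the reverse.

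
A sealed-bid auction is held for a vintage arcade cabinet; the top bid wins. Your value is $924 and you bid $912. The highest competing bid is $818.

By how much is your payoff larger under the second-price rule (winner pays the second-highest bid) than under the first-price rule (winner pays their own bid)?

$94

You have the highest bid, so you win under either rule.
Second-price: pay $818 → payoff $106.
First-price: pay your own bid $912 → payoff $12.
Difference = $106 − ($12) = $94.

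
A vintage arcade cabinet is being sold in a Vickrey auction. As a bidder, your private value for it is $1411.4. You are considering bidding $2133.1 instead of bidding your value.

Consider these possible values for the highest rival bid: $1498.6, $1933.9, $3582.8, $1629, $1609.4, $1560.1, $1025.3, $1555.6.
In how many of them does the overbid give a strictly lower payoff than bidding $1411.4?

6

The deviation hurts exactly when the highest competing bid lies strictly between $1411.4 and $2133.1 — overbidding then wins at a price above your value.
$1498.6: inside the interval → strictly worse (loss $87.2).
$1933.9: inside the interval → strictly worse (loss $522.5).
$3582.8: above both → same outcome either way.
$1629: inside the interval → strictly worse (loss $217.6).
$1609.4: inside the interval → strictly worse (loss $198).
$1560.1: inside the interval → strictly worse (loss $148.7).
$1025.3: below both → same outcome either way.
$1555.6: inside the interval → strictly worse (loss $144.2).
Count: 6.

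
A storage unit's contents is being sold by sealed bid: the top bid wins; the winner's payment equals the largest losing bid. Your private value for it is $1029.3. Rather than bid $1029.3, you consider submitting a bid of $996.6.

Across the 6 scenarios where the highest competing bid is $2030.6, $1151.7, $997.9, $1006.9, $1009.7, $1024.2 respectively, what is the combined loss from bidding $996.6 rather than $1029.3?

$78.5

The deviation costs you only when the competing bid falls strictly between $996.6 and $1029.3; elsewhere both bids give the same outcome.
$2030.6: outcomes coincide → loss $0.
$1151.7: outcomes coincide → loss $0.
$997.9: truthful payoff $31.4, deviation payoff $0 → loss $31.4.
$1006.9: truthful payoff $22.4, deviation payoff $0 → loss $22.4.
$1009.7: truthful payoff $19.6, deviation payoff $0 → loss $19.6.
$1024.2: truthful payoff $5.1, deviation payoff $0 → loss $5.1.
Total loss = $31.4 + $22.4 + $19.6 + $5.1 = $78.5.
In a second-price auction your bid sets only whether you win, not what you pay, so bidding your true value is weakly dominant.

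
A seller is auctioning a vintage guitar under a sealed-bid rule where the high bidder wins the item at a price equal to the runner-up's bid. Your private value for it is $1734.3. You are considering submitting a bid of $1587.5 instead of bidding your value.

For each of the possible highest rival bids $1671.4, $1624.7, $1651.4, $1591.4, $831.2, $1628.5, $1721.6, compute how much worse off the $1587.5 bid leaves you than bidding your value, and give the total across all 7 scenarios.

$516.8

The deviation costs you only when the competing bid falls strictly between $1587.5 and $1734.3; elsewhere both bids give the same outcome.
$1671.4: truthful payoff $62.9, deviation payoff $0 → loss $62.9.
$1624.7: truthful payoff $109.6, deviation payoff $0 → loss $109.6.
$1651.4: truthful payoff $82.9, deviation payoff $0 → loss $82.9.
$1591.4: truthful payoff $142.9, deviation payoff $0 → loss $142.9.
$831.2: outcomes coincide → loss $0.
$1628.5: truthful payoff $105.8, deviation payoff $0 → loss $105.8.
$1721.6: truthful payoff $12.7, deviation payoff $0 → loss $12.7.
Total loss = $62.9 + $109.6 + $82.9 + $142.9 + $105.8 + $12.7 = $516.8.
Truthful bidding weakly dominates here: raising your bid can only win items priced above your value, and lowering it can only forfeit items priced below.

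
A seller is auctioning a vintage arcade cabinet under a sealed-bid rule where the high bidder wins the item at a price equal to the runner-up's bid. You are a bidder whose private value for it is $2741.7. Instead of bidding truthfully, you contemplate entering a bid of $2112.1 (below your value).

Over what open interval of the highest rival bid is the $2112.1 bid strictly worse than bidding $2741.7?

($2112.1, $2741.7)

If the competing bid is below $2112.1, both bids win at the same price — no difference.
If it is above $2741.7, both bids lose — no difference.
If it lies strictly between $2112.1 and $2741.7, bidding your value wins at a price below your value (positive payoff) while bidding $2112.1 loses (payoff 0).
So the deviation strictly hurts on the open interval ($2112.1, $2741.7).
Truthful bidding weakly dominates here: raising your bid can only win items priced above your value, and lowering it can only forfeit items priced below.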